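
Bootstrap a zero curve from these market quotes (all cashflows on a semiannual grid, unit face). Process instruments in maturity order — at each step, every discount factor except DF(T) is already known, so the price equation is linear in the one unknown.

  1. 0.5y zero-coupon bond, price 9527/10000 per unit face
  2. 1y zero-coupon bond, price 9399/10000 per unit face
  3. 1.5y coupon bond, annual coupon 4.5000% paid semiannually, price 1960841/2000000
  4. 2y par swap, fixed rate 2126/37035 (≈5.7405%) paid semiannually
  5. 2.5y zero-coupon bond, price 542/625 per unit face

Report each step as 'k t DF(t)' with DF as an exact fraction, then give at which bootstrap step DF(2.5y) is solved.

step 1 [0.5y] zero: DF = P = 9527/10000 ≈ 0.952700
step 2 [1y] zero: DF = P = 9399/10000 ≈ 0.939900
step 3 [1.5y] bond c/2=9/400: DF=(1960841/2000000 − 9/400·(0.952700+0.939900))/(1+9/400) = 2293/2500 ≈ 0.917200
step 4 [2y] swap r/2=1063/37035: DF=(1 − 1063/37035·(0.952700+0.939900+0.917200))/(1+1063/37035) = 8937/10000 ≈ 0.893700
step 5 [2.5y] zero: DF = P = 542/625 ≈ 0.867200

1 1/2 9527/10000
2 1 9399/10000
3 3/2 2293/2500
4 2 8937/10000
5 5/2 542/625
DF(2.5y) is solved at step 5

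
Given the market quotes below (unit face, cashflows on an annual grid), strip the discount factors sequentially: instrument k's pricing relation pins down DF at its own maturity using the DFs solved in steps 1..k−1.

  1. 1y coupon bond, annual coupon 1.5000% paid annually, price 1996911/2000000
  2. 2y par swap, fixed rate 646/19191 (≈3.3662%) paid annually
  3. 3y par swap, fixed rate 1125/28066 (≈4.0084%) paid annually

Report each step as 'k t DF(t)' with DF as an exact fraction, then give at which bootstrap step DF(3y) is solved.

step 1 [1y] bond c/1=3/200: DF=(1996911/2000000 − 3/200·(0))/(1+3/200) = 9837/10000 ≈ 0.983700
step 2 [2y] swap r/1=646/19191: DF=(1 − 646/19191·(0.983700))/(1+646/19191) = 4677/5000 ≈ 0.935400
step 3 [3y] swap r/1=1125/28066: DF=(1 − 1125/28066·(0.983700+0.935400))/(1+1125/28066) = 71/80 ≈ 0.887500

1 1 9837/10000
2 2 4677/5000
3 3 71/80
DF(3y) is solved at step 3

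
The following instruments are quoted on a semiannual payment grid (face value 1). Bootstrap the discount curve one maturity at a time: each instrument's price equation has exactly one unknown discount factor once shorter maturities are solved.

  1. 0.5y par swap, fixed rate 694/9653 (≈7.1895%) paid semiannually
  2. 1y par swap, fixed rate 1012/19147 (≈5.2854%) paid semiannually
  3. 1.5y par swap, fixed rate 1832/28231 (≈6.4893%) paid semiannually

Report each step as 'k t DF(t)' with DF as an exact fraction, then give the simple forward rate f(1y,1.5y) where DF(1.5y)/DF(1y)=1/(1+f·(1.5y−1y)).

step 1 [0.5y] swap r/2=347/9653: DF=(1 − 347/9653·(0))/(1+347/9653) = 9653/10000 ≈ 0.965300
step 2 [1y] swap r/2=506/19147: DF=(1 − 506/19147·(0.965300))/(1+506/19147) = 4747/5000 ≈ 0.949400
step 3 [1.5y] swap r/2=916/28231: DF=(1 − 916/28231·(0.965300+0.949400))/(1+916/28231) = 2271/2500 ≈ 0.908400

1 1/2 9653/10000
2 1 4747/5000
3 3/2 2271/2500
f(1y,1.5y) = ((4747/5000)/(2271/2500) − 1)/(1/2) = 205/2271 ≈ 9.0269%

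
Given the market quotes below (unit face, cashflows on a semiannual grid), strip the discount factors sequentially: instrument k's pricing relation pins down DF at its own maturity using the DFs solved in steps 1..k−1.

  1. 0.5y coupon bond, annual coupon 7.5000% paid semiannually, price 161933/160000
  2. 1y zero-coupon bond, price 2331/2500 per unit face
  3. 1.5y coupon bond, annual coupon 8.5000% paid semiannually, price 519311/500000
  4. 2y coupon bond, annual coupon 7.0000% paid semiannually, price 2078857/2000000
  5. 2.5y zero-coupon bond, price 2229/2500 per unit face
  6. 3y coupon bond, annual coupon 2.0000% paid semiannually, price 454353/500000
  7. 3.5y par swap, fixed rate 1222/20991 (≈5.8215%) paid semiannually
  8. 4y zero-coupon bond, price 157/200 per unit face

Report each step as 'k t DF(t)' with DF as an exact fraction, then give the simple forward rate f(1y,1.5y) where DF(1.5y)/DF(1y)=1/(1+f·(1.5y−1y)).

step 1 [0.5y] bond c/2=3/80: DF=(161933/160000 − 3/80·(0))/(1+3/80) = 1951/2000 ≈ 0.975500
step 2 [1y] zero: DF = P = 2331/2500 ≈ 0.932400
step 3 [1.5y] bond c/2=17/400: DF=(519311/500000 − 17/400·(0.975500+0.932400))/(1+17/400) = 1837/2000 ≈ 0.918500
step 4 [2y] bond c/2=7/200: DF=(2078857/2000000 − 7/200·(0.975500+0.932400+0.918500))/(1+7/200) = 9087/10000 ≈ 0.908700
step 5 [2.5y] zero: DF = P = 2229/2500 ≈ 0.891600
step 6 [3y] bond c/2=1/100: DF=(454353/500000 − 1/100·(0.975500+0.932400+0.918500+0.908700+0.891600))/(1+1/100) = 8539/10000 ≈ 0.853900
step 7 [3.5y] swap r/2=611/20991: DF=(1 − 611/20991·(0.975500+0.932400+0.918500+0.908700+0.891600+0.853900))/(1+611/20991) = 8167/10000 ≈ 0.816700
step 8 [4y] zero: DF = P = 157/200 ≈ 0.785000

1 1/2 1951/2000
2 1 2331/2500
3 3/2 1837/2000
4 2 9087/10000
5 5/2 2229/2500
6 3 8539/10000
7 7/2 8167/10000
8 4 157/200
f(1y,1.5y) = ((2331/2500)/(1837/2000) − 1)/(1/2) = 278/9185 ≈ 3.0267%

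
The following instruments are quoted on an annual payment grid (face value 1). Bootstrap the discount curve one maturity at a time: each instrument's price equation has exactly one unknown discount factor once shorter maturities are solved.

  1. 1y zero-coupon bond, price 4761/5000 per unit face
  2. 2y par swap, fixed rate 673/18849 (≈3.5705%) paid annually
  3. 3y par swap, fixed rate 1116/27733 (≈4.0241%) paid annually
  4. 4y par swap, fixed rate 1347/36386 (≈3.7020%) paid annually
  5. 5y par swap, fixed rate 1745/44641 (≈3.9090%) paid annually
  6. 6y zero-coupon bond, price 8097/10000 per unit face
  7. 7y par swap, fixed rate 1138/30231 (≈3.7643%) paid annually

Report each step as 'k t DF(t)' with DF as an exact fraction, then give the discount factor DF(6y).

1 1 4761/5000
2 2 9327/10000
3 3 2221/2500
4 4 8653/10000
5 5 1651/2000
6 6 8097/10000
7 7 1931/2500
DF(6y) = 8097/10000 ≈ 0.809700

step 1 [1y] zero: DF = P = 4761/5000 ≈ 0.952200
step 2 [2y] swap r/1=673/18849: DF=(1 − 673/18849·(0.952200))/(1+673/18849) = 9327/10000 ≈ 0.932700
step 3 [3y] swap r/1=1116/27733: DF=(1 − 1116/27733·(0.952200+0.932700))/(1+1116/27733) = 2221/2500 ≈ 0.888400
step 4 [4y] swap r/1=1347/36386: DF=(1 − 1347/36386·(0.952200+0.932700+0.888400))/(1+1347/36386) = 8653/10000 ≈ 0.865300
step 5 [5y] swap r/1=1745/44641: DF=(1 − 1745/44641·(0.952200+0.932700+0.888400+0.865300))/(1+1745/44641) = 1651/2000 ≈ 0.825500
step 6 [6y] zero: DF = P = 8097/10000 ≈ 0.809700
step 7 [7y] swap r/1=1138/30231: DF=(1 − 1138/30231·(0.952200+0.932700+0.888400+0.865300+0.825500+0.809700))/(1+1138/30231) = 1931/2500 ≈ 0.772400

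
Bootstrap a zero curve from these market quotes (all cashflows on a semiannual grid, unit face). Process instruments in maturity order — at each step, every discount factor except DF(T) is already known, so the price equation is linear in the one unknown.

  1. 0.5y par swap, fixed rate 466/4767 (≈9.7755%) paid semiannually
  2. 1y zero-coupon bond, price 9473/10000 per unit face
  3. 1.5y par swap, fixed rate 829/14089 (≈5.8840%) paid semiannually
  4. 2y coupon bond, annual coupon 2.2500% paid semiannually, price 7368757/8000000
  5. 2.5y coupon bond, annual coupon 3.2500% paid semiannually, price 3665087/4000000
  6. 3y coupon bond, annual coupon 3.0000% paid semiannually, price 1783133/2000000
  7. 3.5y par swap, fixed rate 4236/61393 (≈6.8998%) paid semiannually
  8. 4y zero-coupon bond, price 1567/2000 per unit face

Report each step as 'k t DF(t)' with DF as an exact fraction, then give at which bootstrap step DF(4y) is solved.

1 1/2 4767/5000
2 1 9473/10000
3 3/2 9171/10000
4 2 1759/2000
5 5/2 337/400
6 3 8113/10000
7 7/2 3941/5000
8 4 1567/2000
DF(4y) is solved at step 8

step 1 [0.5y] swap r/2=233/4767: DF=(1 − 233/4767·(0))/(1+233/4767) = 4767/5000 ≈ 0.953400
step 2 [1y] zero: DF = P = 9473/10000 ≈ 0.947300
step 3 [1.5y] swap r/2=829/28178: DF=(1 − 829/28178·(0.953400+0.947300))/(1+829/28178) = 9171/10000 ≈ 0.917100
step 4 [2y] bond c/2=9/800: DF=(7368757/8000000 − 9/800·(0.953400+0.947300+0.917100))/(1+9/800) = 1759/2000 ≈ 0.879500
step 5 [2.5y] bond c/2=13/800: DF=(3665087/4000000 − 13/800·(0.953400+0.947300+0.917100+0.879500))/(1+13/800) = 337/400 ≈ 0.842500
step 6 [3y] bond c/2=3/200: DF=(1783133/2000000 − 3/200·(0.953400+0.947300+0.917100+0.879500+0.842500))/(1+3/200) = 8113/10000 ≈ 0.811300
step 7 [3.5y] swap r/2=2118/61393: DF=(1 − 2118/61393·(0.953400+0.947300+0.917100+0.879500+0.842500+0.811300))/(1+2118/61393) = 3941/5000 ≈ 0.788200
step 8 [4y] zero: DF = P = 1567/2000 ≈ 0.783500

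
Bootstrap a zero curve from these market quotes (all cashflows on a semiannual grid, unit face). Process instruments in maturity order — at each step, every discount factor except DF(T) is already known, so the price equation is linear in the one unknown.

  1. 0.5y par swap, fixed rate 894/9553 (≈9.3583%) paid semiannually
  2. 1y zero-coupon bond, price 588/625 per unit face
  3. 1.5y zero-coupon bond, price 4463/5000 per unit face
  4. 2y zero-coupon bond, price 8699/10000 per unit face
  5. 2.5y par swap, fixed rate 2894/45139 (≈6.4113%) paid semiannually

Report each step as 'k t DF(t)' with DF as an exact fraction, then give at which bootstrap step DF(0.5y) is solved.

step 1 [0.5y] swap r/2=447/9553: DF=(1 − 447/9553·(0))/(1+447/9553) = 9553/10000 ≈ 0.955300
step 2 [1y] zero: DF = P = 588/625 ≈ 0.940800
step 3 [1.5y] zero: DF = P = 4463/5000 ≈ 0.892600
step 4 [2y] zero: DF = P = 8699/10000 ≈ 0.869900
step 5 [2.5y] swap r/2=1447/45139: DF=(1 − 1447/45139·(0.955300+0.940800+0.892600+0.869900))/(1+1447/45139) = 8553/10000 ≈ 0.855300

1 1/2 9553/10000
2 1 588/625
3 3/2 4463/5000
4 2 8699/10000
5 5/2 8553/10000
DF(0.5y) is solved at step 1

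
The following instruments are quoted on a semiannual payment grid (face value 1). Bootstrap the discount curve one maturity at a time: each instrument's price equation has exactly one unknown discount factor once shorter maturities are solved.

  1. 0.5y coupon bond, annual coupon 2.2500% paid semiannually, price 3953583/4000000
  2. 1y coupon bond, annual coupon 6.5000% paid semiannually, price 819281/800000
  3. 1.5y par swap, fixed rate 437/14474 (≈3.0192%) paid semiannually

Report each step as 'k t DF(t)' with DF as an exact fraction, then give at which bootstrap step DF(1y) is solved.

1 1/2 4887/5000
2 1 9611/10000
3 3/2 9563/10000
DF(1y) is solved at step 2

step 1 [0.5y] bond c/2=9/800: DF=(3953583/4000000 − 9/800·(0))/(1+9/800) = 4887/5000 ≈ 0.977400
step 2 [1y] bond c/2=13/400: DF=(819281/800000 − 13/400·(0.977400))/(1+13/400) = 9611/10000 ≈ 0.961100
step 3 [1.5y] swap r/2=437/28948: DF=(1 − 437/28948·(0.977400+0.961100))/(1+437/28948) = 9563/10000 ≈ 0.956300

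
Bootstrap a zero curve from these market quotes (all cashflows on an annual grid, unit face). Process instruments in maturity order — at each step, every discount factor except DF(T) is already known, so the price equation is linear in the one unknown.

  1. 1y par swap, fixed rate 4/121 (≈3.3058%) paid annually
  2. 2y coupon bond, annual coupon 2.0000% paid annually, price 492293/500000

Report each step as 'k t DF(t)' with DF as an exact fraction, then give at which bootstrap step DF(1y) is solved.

step 1 [1y] swap r/1=4/121: DF=(1 − 4/121·(0))/(1+4/121) = 121/125 ≈ 0.968000
step 2 [2y] bond c/1=1/50: DF=(492293/500000 − 1/50·(0.968000))/(1+1/50) = 9463/10000 ≈ 0.946300

1 1 121/125
2 2 9463/10000
DF(1y) is solved at step 1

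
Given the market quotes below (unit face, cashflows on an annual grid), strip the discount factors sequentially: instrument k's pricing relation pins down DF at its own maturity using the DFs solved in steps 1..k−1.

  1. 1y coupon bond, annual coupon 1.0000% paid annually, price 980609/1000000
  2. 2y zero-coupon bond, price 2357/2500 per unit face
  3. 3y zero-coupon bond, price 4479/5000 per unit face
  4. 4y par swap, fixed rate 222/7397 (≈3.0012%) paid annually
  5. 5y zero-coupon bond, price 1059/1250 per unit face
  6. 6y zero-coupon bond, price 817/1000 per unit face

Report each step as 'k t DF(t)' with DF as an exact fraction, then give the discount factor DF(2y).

1 1 9709/10000
2 2 2357/2500
3 3 4479/5000
4 4 889/1000
5 5 1059/1250
6 6 817/1000
DF(2y) = 2357/2500 ≈ 0.942800

step 1 [1y] bond c/1=1/100: DF=(980609/1000000 − 1/100·(0))/(1+1/100) = 9709/10000 ≈ 0.970900
step 2 [2y] zero: DF = P = 2357/2500 ≈ 0.942800
step 3 [3y] zero: DF = P = 4479/5000 ≈ 0.895800
step 4 [4y] swap r/1=222/7397: DF=(1 − 222/7397·(0.970900+0.942800+0.895800))/(1+222/7397) = 889/1000 ≈ 0.889000
step 5 [5y] zero: DF = P = 1059/1250 ≈ 0.847200
step 6 [6y] zero: DF = P = 817/1000 ≈ 0.817000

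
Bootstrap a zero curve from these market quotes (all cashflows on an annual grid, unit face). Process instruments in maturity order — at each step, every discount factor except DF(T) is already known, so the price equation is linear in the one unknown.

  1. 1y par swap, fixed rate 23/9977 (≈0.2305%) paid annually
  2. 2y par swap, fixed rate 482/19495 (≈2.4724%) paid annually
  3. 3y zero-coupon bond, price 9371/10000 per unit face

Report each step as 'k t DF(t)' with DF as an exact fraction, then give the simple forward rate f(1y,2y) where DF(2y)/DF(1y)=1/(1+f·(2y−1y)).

1 1 9977/10000
2 2 4759/5000
3 3 9371/10000
f(1y,2y) = ((9977/10000)/(4759/5000) − 1)/(1) = 459/9518 ≈ 4.8224%

step 1 [1y] swap r/1=23/9977: DF=(1 − 23/9977·(0))/(1+23/9977) = 9977/10000 ≈ 0.997700
step 2 [2y] swap r/1=482/19495: DF=(1 − 482/19495·(0.997700))/(1+482/19495) = 4759/5000 ≈ 0.951800
step 3 [3y] zero: DF = P = 9371/10000 ≈ 0.937100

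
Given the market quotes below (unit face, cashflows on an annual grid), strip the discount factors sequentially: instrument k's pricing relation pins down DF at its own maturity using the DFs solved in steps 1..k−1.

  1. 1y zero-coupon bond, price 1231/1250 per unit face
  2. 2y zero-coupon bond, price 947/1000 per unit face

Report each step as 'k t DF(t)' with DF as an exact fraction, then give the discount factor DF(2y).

step 1 [1y] zero: DF = P = 1231/1250 ≈ 0.984800
step 2 [2y] zero: DF = P = 947/1000 ≈ 0.947000

1 1 1231/1250
2 2 947/1000
DF(2y) = 947/1000 ≈ 0.947000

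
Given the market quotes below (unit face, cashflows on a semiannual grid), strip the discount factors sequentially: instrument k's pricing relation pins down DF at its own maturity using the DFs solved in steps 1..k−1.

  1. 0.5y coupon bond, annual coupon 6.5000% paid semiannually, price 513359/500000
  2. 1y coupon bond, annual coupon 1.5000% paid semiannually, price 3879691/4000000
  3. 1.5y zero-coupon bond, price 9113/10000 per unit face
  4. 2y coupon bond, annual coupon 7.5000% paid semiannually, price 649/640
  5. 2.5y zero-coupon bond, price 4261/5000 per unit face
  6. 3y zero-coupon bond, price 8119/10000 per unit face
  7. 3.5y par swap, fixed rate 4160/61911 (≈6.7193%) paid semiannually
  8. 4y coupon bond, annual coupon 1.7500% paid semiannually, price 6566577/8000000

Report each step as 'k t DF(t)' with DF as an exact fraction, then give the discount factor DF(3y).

1 1/2 1243/1250
2 1 9553/10000
3 3/2 9113/10000
4 2 437/500
5 5/2 4261/5000
6 3 8119/10000
7 7/2 99/125
8 4 19/25
DF(3y) = 8119/10000 ≈ 0.811900

step 1 [0.5y] bond c/2=13/400: DF=(513359/500000 − 13/400·(0))/(1+13/400) = 1243/1250 ≈ 0.994400
step 2 [1y] bond c/2=3/400: DF=(3879691/4000000 − 3/400·(0.994400))/(1+3/400) = 9553/10000 ≈ 0.955300
step 3 [1.5y] zero: DF = P = 9113/10000 ≈ 0.911300
step 4 [2y] bond c/2=3/80: DF=(649/640 − 3/80·(0.994400+0.955300+0.911300))/(1+3/80) = 437/500 ≈ 0.874000
step 5 [2.5y] zero: DF = P = 4261/5000 ≈ 0.852200
step 6 [3y] zero: DF = P = 8119/10000 ≈ 0.811900
step 7 [3.5y] swap r/2=2080/61911: DF=(1 − 2080/61911·(0.994400+0.955300+0.911300+0.874000+0.852200+0.811900))/(1+2080/61911) = 99/125 ≈ 0.792000
step 8 [4y] bond c/2=7/800: DF=(6566577/8000000 − 7/800·(0.994400+0.955300+0.911300+0.874000+0.852200+0.811900+0.792000))/(1+7/800) = 19/25 ≈ 0.760000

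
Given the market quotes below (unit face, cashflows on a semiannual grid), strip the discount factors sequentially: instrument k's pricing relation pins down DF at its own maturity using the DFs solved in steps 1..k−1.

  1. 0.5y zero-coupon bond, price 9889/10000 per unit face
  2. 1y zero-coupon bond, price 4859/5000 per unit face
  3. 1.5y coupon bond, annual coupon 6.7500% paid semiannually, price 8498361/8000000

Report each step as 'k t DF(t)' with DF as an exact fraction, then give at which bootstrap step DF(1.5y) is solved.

1 1/2 9889/10000
2 1 4859/5000
3 3/2 2409/2500
DF(1.5y) is solved at step 3

step 1 [0.5y] zero: DF = P = 9889/10000 ≈ 0.988900
step 2 [1y] zero: DF = P = 4859/5000 ≈ 0.971800
step 3 [1.5y] bond c/2=27/800: DF=(8498361/8000000 − 27/800·(0.988900+0.971800))/(1+27/800) = 2409/2500 ≈ 0.963600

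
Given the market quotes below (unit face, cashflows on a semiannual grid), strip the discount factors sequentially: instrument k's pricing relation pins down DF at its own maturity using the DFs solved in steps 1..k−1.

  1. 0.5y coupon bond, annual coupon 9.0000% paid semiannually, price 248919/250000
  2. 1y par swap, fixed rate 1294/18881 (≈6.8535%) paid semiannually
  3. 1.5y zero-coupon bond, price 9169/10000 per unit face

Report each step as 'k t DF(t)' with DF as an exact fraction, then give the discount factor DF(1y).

1 1/2 1191/1250
2 1 9353/10000
3 3/2 9169/10000
DF(1y) = 9353/10000 ≈ 0.935300

step 1 [0.5y] bond c/2=9/200: DF=(248919/250000 − 9/200·(0))/(1+9/200) = 1191/1250 ≈ 0.952800
step 2 [1y] swap r/2=647/18881: DF=(1 − 647/18881·(0.952800))/(1+647/18881) = 9353/10000 ≈ 0.935300
step 3 [1.5y] zero: DF = P = 9169/10000 ≈ 0.916900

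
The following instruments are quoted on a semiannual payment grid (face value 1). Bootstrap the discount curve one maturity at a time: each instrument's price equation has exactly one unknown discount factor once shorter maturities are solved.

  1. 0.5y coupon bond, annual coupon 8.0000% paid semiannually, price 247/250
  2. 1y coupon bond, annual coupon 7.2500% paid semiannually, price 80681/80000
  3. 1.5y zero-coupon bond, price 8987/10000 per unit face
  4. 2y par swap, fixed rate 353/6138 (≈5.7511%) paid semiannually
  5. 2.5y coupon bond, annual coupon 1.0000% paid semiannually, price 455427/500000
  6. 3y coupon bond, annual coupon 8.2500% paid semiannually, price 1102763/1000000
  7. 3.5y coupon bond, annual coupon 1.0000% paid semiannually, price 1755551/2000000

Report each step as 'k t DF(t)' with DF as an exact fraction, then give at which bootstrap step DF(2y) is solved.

step 1 [0.5y] bond c/2=1/25: DF=(247/250 − 1/25·(0))/(1+1/25) = 19/20 ≈ 0.950000
step 2 [1y] bond c/2=29/800: DF=(80681/80000 − 29/800·(0.950000))/(1+29/800) = 47/50 ≈ 0.940000
step 3 [1.5y] zero: DF = P = 8987/10000 ≈ 0.898700
step 4 [2y] swap r/2=353/12276: DF=(1 − 353/12276·(0.950000+0.940000+0.898700))/(1+353/12276) = 8941/10000 ≈ 0.894100
step 5 [2.5y] bond c/2=1/200: DF=(455427/500000 − 1/200·(0.950000+0.940000+0.898700+0.894100))/(1+1/200) = 111/125 ≈ 0.888000
step 6 [3y] bond c/2=33/800: DF=(1102763/1000000 − 33/800·(0.950000+0.940000+0.898700+0.894100+0.888000))/(1+33/800) = 439/500 ≈ 0.878000
step 7 [3.5y] bond c/2=1/200: DF=(1755551/2000000 − 1/200·(0.950000+0.940000+0.898700+0.894100+0.888000+0.878000))/(1+1/200) = 8463/10000 ≈ 0.846300

1 1/2 19/20
2 1 47/50
3 3/2 8987/10000
4 2 8941/10000
5 5/2 111/125
6 3 439/500
7 7/2 8463/10000
DF(2y) is solved at step 4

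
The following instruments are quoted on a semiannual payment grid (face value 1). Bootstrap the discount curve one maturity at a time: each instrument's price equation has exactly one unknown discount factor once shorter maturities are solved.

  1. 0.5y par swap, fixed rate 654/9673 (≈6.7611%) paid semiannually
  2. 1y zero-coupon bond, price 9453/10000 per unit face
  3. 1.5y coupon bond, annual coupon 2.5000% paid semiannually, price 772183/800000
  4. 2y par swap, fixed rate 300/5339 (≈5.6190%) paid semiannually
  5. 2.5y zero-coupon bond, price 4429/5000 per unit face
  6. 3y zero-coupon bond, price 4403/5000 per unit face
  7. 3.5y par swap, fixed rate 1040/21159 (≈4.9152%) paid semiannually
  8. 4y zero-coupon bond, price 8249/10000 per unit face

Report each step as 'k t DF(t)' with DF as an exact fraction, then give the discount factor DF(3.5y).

step 1 [0.5y] swap r/2=327/9673: DF=(1 − 327/9673·(0))/(1+327/9673) = 9673/10000 ≈ 0.967300
step 2 [1y] zero: DF = P = 9453/10000 ≈ 0.945300
step 3 [1.5y] bond c/2=1/80: DF=(772183/800000 − 1/80·(0.967300+0.945300))/(1+1/80) = 9297/10000 ≈ 0.929700
step 4 [2y] swap r/2=150/5339: DF=(1 − 150/5339·(0.967300+0.945300+0.929700))/(1+150/5339) = 179/200 ≈ 0.895000
step 5 [2.5y] zero: DF = P = 4429/5000 ≈ 0.885800
step 6 [3y] zero: DF = P = 4403/5000 ≈ 0.880600
step 7 [3.5y] swap r/2=520/21159: DF=(1 − 520/21159·(0.967300+0.945300+0.929700+0.895000+0.885800+0.880600))/(1+520/21159) = 211/250 ≈ 0.844000
step 8 [4y] zero: DF = P = 8249/10000 ≈ 0.824900

1 1/2 9673/10000
2 1 9453/10000
3 3/2 9297/10000
4 2 179/200
5 5/2 4429/5000
6 3 4403/5000
7 7/2 211/250
8 4 8249/10000
DF(3.5y) = 211/250 ≈ 0.844000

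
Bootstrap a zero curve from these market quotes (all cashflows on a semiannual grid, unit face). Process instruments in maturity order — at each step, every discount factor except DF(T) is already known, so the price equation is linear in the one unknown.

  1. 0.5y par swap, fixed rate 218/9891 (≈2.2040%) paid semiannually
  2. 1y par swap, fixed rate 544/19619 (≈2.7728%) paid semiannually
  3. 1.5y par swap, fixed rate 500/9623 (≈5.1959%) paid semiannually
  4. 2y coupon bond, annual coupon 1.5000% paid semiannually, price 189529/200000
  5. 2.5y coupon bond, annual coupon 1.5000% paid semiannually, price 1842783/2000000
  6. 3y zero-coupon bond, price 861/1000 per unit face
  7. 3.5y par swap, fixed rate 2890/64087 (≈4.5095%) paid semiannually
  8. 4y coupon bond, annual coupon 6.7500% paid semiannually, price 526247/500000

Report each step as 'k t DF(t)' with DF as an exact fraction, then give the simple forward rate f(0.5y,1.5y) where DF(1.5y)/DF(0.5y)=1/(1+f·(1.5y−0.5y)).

1 1/2 9891/10000
2 1 608/625
3 3/2 37/40
4 2 9191/10000
5 5/2 4431/5000
6 3 861/1000
7 7/2 1711/2000
8 4 8089/10000
f(0.5y,1.5y) = ((9891/10000)/(37/40) − 1)/(1) = 641/9250 ≈ 6.9297%

step 1 [0.5y] swap r/2=109/9891: DF=(1 − 109/9891·(0))/(1+109/9891) = 9891/10000 ≈ 0.989100
step 2 [1y] swap r/2=272/19619: DF=(1 − 272/19619·(0.989100))/(1+272/19619) = 608/625 ≈ 0.972800
step 3 [1.5y] swap r/2=250/9623: DF=(1 − 250/9623·(0.989100+0.972800))/(1+250/9623) = 37/40 ≈ 0.925000
step 4 [2y] bond c/2=3/400: DF=(189529/200000 − 3/400·(0.989100+0.972800+0.925000))/(1+3/400) = 9191/10000 ≈ 0.919100
step 5 [2.5y] bond c/2=3/400: DF=(1842783/2000000 − 3/400·(0.989100+0.972800+0.925000+0.919100))/(1+3/400) = 4431/5000 ≈ 0.886200
step 6 [3y] zero: DF = P = 861/1000 ≈ 0.861000
step 7 [3.5y] swap r/2=1445/64087: DF=(1 − 1445/64087·(0.989100+0.972800+0.925000+0.919100+0.886200+0.861000))/(1+1445/64087) = 1711/2000 ≈ 0.855500
step 8 [4y] bond c/2=27/800: DF=(526247/500000 − 27/800·(0.989100+0.972800+0.925000+0.919100+0.886200+0.861000+0.855500))/(1+27/800) = 8089/10000 ≈ 0.808900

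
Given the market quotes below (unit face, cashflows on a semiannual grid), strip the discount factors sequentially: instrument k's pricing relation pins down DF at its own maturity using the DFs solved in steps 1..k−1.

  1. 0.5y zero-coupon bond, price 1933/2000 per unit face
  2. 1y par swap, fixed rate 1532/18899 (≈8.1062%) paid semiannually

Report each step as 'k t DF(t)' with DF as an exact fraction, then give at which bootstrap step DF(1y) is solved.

step 1 [0.5y] zero: DF = P = 1933/2000 ≈ 0.966500
step 2 [1y] swap r/2=766/18899: DF=(1 − 766/18899·(0.966500))/(1+766/18899) = 4617/5000 ≈ 0.923400

1 1/2 1933/2000
2 1 4617/5000
DF(1y) is solved at step 2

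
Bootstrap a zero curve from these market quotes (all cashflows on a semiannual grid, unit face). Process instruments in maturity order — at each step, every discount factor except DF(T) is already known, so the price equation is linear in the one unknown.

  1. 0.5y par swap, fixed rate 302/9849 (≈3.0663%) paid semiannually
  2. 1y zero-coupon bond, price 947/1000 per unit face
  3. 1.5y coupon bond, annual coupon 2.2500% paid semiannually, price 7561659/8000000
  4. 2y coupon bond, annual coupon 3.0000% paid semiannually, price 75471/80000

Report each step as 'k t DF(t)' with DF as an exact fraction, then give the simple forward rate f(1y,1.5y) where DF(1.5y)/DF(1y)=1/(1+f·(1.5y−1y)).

step 1 [0.5y] swap r/2=151/9849: DF=(1 − 151/9849·(0))/(1+151/9849) = 9849/10000 ≈ 0.984900
step 2 [1y] zero: DF = P = 947/1000 ≈ 0.947000
step 3 [1.5y] bond c/2=9/800: DF=(7561659/8000000 − 9/800·(0.984900+0.947000))/(1+9/800) = 2283/2500 ≈ 0.913200
step 4 [2y] bond c/2=3/200: DF=(75471/80000 − 3/200·(0.984900+0.947000+0.913200))/(1+3/200) = 4437/5000 ≈ 0.887400

1 1/2 9849/10000
2 1 947/1000
3 3/2 2283/2500
4 2 4437/5000
f(1y,1.5y) = ((947/1000)/(2283/2500) − 1)/(1/2) = 169/2283 ≈ 7.4025%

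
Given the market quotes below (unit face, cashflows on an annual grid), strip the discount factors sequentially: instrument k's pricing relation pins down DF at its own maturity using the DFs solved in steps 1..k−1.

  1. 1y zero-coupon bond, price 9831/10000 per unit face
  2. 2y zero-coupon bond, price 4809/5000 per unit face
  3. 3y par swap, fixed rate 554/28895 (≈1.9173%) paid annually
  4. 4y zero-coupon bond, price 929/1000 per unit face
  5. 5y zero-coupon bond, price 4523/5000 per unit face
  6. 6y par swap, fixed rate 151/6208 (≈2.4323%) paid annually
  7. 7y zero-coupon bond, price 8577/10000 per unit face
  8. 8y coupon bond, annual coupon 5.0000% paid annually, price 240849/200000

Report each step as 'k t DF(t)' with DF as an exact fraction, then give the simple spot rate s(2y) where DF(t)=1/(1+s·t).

step 1 [1y] zero: DF = P = 9831/10000 ≈ 0.983100
step 2 [2y] zero: DF = P = 4809/5000 ≈ 0.961800
step 3 [3y] swap r/1=554/28895: DF=(1 − 554/28895·(0.983100+0.961800))/(1+554/28895) = 4723/5000 ≈ 0.944600
step 4 [4y] zero: DF = P = 929/1000 ≈ 0.929000
step 5 [5y] zero: DF = P = 4523/5000 ≈ 0.904600
step 6 [6y] swap r/1=151/6208: DF=(1 − 151/6208·(0.983100+0.961800+0.944600+0.929000+0.904600))/(1+151/6208) = 8641/10000 ≈ 0.864100
step 7 [7y] zero: DF = P = 8577/10000 ≈ 0.857700
step 8 [8y] bond c/1=1/20: DF=(240849/200000 − 1/20·(0.983100+0.961800+0.944600+0.929000+0.904600+0.864100+0.857700))/(1+1/20) = 21/25 ≈ 0.840000

1 1 9831/10000
2 2 4809/5000
3 3 4723/5000
4 4 929/1000
5 5 4523/5000
6 6 8641/10000
7 7 8577/10000
8 8 21/25
s(2y) = (1/(4809/5000) − 1)/(2) = 191/9618 ≈ 1.9859%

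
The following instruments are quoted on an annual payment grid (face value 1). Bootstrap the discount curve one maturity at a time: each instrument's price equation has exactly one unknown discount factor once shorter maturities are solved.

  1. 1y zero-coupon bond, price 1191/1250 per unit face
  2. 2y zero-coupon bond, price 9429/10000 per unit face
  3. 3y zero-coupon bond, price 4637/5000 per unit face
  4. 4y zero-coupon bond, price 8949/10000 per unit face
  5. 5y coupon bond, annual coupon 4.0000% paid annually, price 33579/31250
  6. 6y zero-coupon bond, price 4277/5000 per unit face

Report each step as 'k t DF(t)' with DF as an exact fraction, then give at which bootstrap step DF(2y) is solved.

1 1 1191/1250
2 2 9429/10000
3 3 4637/5000
4 4 8949/10000
5 5 4451/5000
6 6 4277/5000
DF(2y) is solved at step 2

step 1 [1y] zero: DF = P = 1191/1250 ≈ 0.952800
step 2 [2y] zero: DF = P = 9429/10000 ≈ 0.942900
step 3 [3y] zero: DF = P = 4637/5000 ≈ 0.927400
step 4 [4y] zero: DF = P = 8949/10000 ≈ 0.894900
step 5 [5y] bond c/1=1/25: DF=(33579/31250 − 1/25·(0.952800+0.942900+0.927400+0.894900))/(1+1/25) = 4451/5000 ≈ 0.890200
step 6 [6y] zero: DF = P = 4277/5000 ≈ 0.855400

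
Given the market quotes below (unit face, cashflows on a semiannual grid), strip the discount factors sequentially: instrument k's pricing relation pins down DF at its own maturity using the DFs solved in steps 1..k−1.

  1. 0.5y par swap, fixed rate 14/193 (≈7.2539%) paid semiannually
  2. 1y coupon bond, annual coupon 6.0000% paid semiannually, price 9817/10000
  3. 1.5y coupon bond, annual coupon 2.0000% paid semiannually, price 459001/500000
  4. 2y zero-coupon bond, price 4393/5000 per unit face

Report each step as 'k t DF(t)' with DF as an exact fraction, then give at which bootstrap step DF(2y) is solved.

1 1/2 193/200
2 1 37/40
3 3/2 4451/5000
4 2 4393/5000
DF(2y) is solved at step 4

step 1 [0.5y] swap r/2=7/193: DF=(1 − 7/193·(0))/(1+7/193) = 193/200 ≈ 0.965000
step 2 [1y] bond c/2=3/100: DF=(9817/10000 − 3/100·(0.965000))/(1+3/100) = 37/40 ≈ 0.925000
step 3 [1.5y] bond c/2=1/100: DF=(459001/500000 − 1/100·(0.965000+0.925000))/(1+1/100) = 4451/5000 ≈ 0.890200
step 4 [2y] zero: DF = P = 4393/5000 ≈ 0.878600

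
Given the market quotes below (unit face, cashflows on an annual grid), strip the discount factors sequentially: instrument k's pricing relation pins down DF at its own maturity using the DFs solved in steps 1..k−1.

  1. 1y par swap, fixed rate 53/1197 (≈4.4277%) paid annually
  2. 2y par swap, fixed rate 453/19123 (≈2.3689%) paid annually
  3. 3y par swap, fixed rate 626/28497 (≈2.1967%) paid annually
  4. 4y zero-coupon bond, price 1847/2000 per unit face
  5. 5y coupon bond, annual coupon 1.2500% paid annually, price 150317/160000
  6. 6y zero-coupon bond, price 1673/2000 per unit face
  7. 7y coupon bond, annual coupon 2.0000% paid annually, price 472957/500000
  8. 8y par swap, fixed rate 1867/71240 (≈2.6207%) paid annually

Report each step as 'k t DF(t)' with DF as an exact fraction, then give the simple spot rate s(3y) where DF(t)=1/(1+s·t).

1 1 1197/1250
2 2 9547/10000
3 3 4687/5000
4 4 1847/2000
5 5 8813/10000
6 6 1673/2000
7 7 8197/10000
8 8 8133/10000
s(3y) = (1/(4687/5000) − 1)/(3) = 313/14061 ≈ 2.2260%

step 1 [1y] swap r/1=53/1197: DF=(1 − 53/1197·(0))/(1+53/1197) = 1197/1250 ≈ 0.957600
step 2 [2y] swap r/1=453/19123: DF=(1 − 453/19123·(0.957600))/(1+453/19123) = 9547/10000 ≈ 0.954700
step 3 [3y] swap r/1=626/28497: DF=(1 − 626/28497·(0.957600+0.954700))/(1+626/28497) = 4687/5000 ≈ 0.937400
step 4 [4y] zero: DF = P = 1847/2000 ≈ 0.923500
step 5 [5y] bond c/1=1/80: DF=(150317/160000 − 1/80·(0.957600+0.954700+0.937400+0.923500))/(1+1/80) = 8813/10000 ≈ 0.881300
step 6 [6y] zero: DF = P = 1673/2000 ≈ 0.836500
step 7 [7y] bond c/1=1/50: DF=(472957/500000 − 1/50·(0.957600+0.954700+0.937400+0.923500+0.881300+0.836500))/(1+1/50) = 8197/10000 ≈ 0.819700
step 8 [8y] swap r/1=1867/71240: DF=(1 − 1867/71240·(0.957600+0.954700+0.937400+0.923500+0.881300+0.836500+0.819700))/(1+1867/71240) = 8133/10000 ≈ 0.813300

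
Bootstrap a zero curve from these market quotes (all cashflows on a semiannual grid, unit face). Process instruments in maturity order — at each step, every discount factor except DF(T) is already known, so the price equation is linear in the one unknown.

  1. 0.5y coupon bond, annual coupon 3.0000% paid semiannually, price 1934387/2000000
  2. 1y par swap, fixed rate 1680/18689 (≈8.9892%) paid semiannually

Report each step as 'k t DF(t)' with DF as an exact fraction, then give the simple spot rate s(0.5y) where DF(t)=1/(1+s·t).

step 1 [0.5y] bond c/2=3/200: DF=(1934387/2000000 − 3/200·(0))/(1+3/200) = 9529/10000 ≈ 0.952900
step 2 [1y] swap r/2=840/18689: DF=(1 − 840/18689·(0.952900))/(1+840/18689) = 229/250 ≈ 0.916000

1 1/2 9529/10000
2 1 229/250
s(0.5y) = (1/(9529/10000) − 1)/(1/2) = 942/9529 ≈ 9.8856%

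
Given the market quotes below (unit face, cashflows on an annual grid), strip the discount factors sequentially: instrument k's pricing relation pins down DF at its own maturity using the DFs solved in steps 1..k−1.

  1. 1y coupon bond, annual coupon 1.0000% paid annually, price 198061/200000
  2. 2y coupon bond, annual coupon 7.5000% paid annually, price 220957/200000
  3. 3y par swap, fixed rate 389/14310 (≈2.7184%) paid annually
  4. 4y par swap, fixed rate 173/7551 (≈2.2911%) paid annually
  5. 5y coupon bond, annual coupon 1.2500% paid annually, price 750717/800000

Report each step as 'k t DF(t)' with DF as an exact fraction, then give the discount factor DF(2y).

1 1 1961/2000
2 2 9593/10000
3 3 4611/5000
4 4 1827/2000
5 5 4401/5000
DF(2y) = 9593/10000 ≈ 0.959300

step 1 [1y] bond c/1=1/100: DF=(198061/200000 − 1/100·(0))/(1+1/100) = 1961/2000 ≈ 0.980500
step 2 [2y] bond c/1=3/40: DF=(220957/200000 − 3/40·(0.980500))/(1+3/40) = 9593/10000 ≈ 0.959300
step 3 [3y] swap r/1=389/14310: DF=(1 − 389/14310·(0.980500+0.959300))/(1+389/14310) = 4611/5000 ≈ 0.922200
step 4 [4y] swap r/1=173/7551: DF=(1 − 173/7551·(0.980500+0.959300+0.922200))/(1+173/7551) = 1827/2000 ≈ 0.913500
step 5 [5y] bond c/1=1/80: DF=(750717/800000 − 1/80·(0.980500+0.959300+0.922200+0.913500))/(1+1/80) = 4401/5000 ≈ 0.880200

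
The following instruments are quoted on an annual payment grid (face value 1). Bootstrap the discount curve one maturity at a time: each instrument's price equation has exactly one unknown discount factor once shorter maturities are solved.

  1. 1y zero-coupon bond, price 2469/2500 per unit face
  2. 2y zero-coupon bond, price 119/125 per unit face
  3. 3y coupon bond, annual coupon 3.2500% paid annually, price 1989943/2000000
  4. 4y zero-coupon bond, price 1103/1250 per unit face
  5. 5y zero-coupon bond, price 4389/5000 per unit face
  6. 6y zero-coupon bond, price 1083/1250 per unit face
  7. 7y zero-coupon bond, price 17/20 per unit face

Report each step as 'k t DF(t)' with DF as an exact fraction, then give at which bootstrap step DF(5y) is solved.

1 1 2469/2500
2 2 119/125
3 3 4513/5000
4 4 1103/1250
5 5 4389/5000
6 6 1083/1250
7 7 17/20
DF(5y) is solved at step 5

step 1 [1y] zero: DF = P = 2469/2500 ≈ 0.987600
step 2 [2y] zero: DF = P = 119/125 ≈ 0.952000
step 3 [3y] bond c/1=13/400: DF=(1989943/2000000 − 13/400·(0.987600+0.952000))/(1+13/400) = 4513/5000 ≈ 0.902600
step 4 [4y] zero: DF = P = 1103/1250 ≈ 0.882400
step 5 [5y] zero: DF = P = 4389/5000 ≈ 0.877800
step 6 [6y] zero: DF = P = 1083/1250 ≈ 0.866400
step 7 [7y] zero: DF = P = 17/20 ≈ 0.850000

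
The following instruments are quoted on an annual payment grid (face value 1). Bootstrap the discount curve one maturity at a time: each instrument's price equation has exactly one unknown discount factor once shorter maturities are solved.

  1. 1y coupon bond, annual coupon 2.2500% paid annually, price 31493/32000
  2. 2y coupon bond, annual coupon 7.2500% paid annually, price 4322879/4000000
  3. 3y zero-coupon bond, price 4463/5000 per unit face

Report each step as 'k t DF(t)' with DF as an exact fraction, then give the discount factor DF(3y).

1 1 77/80
2 2 4713/5000
3 3 4463/5000
DF(3y) = 4463/5000 ≈ 0.892600

step 1 [1y] bond c/1=9/400: DF=(31493/32000 − 9/400·(0))/(1+9/400) = 77/80 ≈ 0.962500
step 2 [2y] bond c/1=29/400: DF=(4322879/4000000 − 29/400·(0.962500))/(1+29/400) = 4713/5000 ≈ 0.942600
step 3 [3y] zero: DF = P = 4463/5000 ≈ 0.892600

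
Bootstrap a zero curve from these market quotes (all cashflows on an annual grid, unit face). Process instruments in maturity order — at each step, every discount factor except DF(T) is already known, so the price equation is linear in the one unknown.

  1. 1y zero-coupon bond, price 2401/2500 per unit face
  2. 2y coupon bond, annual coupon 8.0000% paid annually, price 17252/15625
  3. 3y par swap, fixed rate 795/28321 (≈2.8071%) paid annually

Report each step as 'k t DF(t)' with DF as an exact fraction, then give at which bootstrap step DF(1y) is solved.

1 1 2401/2500
2 2 1189/1250
3 3 1841/2000
DF(1y) is solved at step 1

step 1 [1y] zero: DF = P = 2401/2500 ≈ 0.960400
step 2 [2y] bond c/1=2/25: DF=(17252/15625 − 2/25·(0.960400))/(1+2/25) = 1189/1250 ≈ 0.951200
step 3 [3y] swap r/1=795/28321: DF=(1 − 795/28321·(0.960400+0.951200))/(1+795/28321) = 1841/2000 ≈ 0.920500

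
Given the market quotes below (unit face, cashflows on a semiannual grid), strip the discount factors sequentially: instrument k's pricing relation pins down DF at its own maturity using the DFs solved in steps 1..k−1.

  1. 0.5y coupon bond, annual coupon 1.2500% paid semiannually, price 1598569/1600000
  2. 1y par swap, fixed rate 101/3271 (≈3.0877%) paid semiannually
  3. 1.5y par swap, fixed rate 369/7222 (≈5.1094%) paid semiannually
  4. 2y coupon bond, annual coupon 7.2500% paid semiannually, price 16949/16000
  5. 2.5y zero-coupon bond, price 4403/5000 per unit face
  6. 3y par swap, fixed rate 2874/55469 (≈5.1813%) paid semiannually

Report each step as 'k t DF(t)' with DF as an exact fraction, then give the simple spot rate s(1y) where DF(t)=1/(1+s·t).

step 1 [0.5y] bond c/2=1/160: DF=(1598569/1600000 − 1/160·(0))/(1+1/160) = 9929/10000 ≈ 0.992900
step 2 [1y] swap r/2=101/6542: DF=(1 − 101/6542·(0.992900))/(1+101/6542) = 9697/10000 ≈ 0.969700
step 3 [1.5y] swap r/2=369/14444: DF=(1 − 369/14444·(0.992900+0.969700))/(1+369/14444) = 4631/5000 ≈ 0.926200
step 4 [2y] bond c/2=29/800: DF=(16949/16000 − 29/800·(0.992900+0.969700+0.926200))/(1+29/800) = 2303/2500 ≈ 0.921200
step 5 [2.5y] zero: DF = P = 4403/5000 ≈ 0.880600
step 6 [3y] swap r/2=1437/55469: DF=(1 − 1437/55469·(0.992900+0.969700+0.926200+0.921200+0.880600))/(1+1437/55469) = 8563/10000 ≈ 0.856300

1 1/2 9929/10000
2 1 9697/10000
3 3/2 4631/5000
4 2 2303/2500
5 5/2 4403/5000
6 3 8563/10000
s(1y) = (1/(9697/10000) − 1)/(1) = 303/9697 ≈ 3.1247%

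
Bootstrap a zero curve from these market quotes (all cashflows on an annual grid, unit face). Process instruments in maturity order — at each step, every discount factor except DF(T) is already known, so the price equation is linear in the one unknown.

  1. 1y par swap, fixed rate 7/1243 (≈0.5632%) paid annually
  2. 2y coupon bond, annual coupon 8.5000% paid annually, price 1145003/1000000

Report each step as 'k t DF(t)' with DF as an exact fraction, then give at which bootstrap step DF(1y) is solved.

1 1 1243/1250
2 2 4887/5000
DF(1y) is solved at step 1

step 1 [1y] swap r/1=7/1243: DF=(1 − 7/1243·(0))/(1+7/1243) = 1243/1250 ≈ 0.994400
step 2 [2y] bond c/1=17/200: DF=(1145003/1000000 − 17/200·(0.994400))/(1+17/200) = 4887/5000 ≈ 0.977400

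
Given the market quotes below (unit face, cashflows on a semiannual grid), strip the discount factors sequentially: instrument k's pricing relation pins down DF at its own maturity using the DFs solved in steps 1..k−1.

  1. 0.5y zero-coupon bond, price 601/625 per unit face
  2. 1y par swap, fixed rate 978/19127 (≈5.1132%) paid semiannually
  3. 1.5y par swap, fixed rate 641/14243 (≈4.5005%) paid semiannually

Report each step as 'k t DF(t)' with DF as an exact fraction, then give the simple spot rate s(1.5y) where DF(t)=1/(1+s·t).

step 1 [0.5y] zero: DF = P = 601/625 ≈ 0.961600
step 2 [1y] swap r/2=489/19127: DF=(1 − 489/19127·(0.961600))/(1+489/19127) = 9511/10000 ≈ 0.951100
step 3 [1.5y] swap r/2=641/28486: DF=(1 − 641/28486·(0.961600+0.951100))/(1+641/28486) = 9359/10000 ≈ 0.935900

1 1/2 601/625
2 1 9511/10000
3 3/2 9359/10000
s(1.5y) = (1/(9359/10000) − 1)/(3/2) = 1282/28077 ≈ 4.5660%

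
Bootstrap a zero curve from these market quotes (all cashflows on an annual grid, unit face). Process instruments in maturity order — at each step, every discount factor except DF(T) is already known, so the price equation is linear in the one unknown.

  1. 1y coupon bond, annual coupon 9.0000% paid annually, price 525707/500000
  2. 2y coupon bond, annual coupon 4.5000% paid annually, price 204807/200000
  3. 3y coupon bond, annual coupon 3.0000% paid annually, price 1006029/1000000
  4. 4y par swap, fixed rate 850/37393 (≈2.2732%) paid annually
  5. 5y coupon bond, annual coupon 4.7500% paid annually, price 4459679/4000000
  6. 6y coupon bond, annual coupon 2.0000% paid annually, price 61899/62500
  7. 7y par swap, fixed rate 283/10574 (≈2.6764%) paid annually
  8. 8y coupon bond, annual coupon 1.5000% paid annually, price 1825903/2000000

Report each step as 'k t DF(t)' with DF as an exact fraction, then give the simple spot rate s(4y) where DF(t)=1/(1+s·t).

1 1 4823/5000
2 2 1173/1250
3 3 9213/10000
4 4 183/200
5 5 2237/2500
6 6 8801/10000
7 7 4151/5000
8 8 8057/10000
s(4y) = (1/(183/200) − 1)/(4) = 17/732 ≈ 2.3224%

step 1 [1y] bond c/1=9/100: DF=(525707/500000 − 9/100·(0))/(1+9/100) = 4823/5000 ≈ 0.964600
step 2 [2y] bond c/1=9/200: DF=(204807/200000 − 9/200·(0.964600))/(1+9/200) = 1173/1250 ≈ 0.938400
step 3 [3y] bond c/1=3/100: DF=(1006029/1000000 − 3/100·(0.964600+0.938400))/(1+3/100) = 9213/10000 ≈ 0.921300
step 4 [4y] swap r/1=850/37393: DF=(1 − 850/37393·(0.964600+0.938400+0.921300))/(1+850/37393) = 183/200 ≈ 0.915000
step 5 [5y] bond c/1=19/400: DF=(4459679/4000000 − 19/400·(0.964600+0.938400+0.921300+0.915000))/(1+19/400) = 2237/2500 ≈ 0.894800
step 6 [6y] bond c/1=1/50: DF=(61899/62500 − 1/50·(0.964600+0.938400+0.921300+0.915000+0.894800))/(1+1/50) = 8801/10000 ≈ 0.880100
step 7 [7y] swap r/1=283/10574: DF=(1 − 283/10574·(0.964600+0.938400+0.921300+0.915000+0.894800+0.880100))/(1+283/10574) = 4151/5000 ≈ 0.830200
step 8 [8y] bond c/1=3/200: DF=(1825903/2000000 − 3/200·(0.964600+0.938400+0.921300+0.915000+0.894800+0.880100+0.830200))/(1+3/200) = 8057/10000 ≈ 0.805700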